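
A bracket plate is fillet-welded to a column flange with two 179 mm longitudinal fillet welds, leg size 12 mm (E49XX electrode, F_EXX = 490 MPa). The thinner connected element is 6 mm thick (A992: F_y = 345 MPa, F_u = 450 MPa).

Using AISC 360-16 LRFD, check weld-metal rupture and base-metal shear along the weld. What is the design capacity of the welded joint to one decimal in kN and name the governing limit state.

Weld metal: throat = 0.707×12 = 8.484 mm, L = 2×179 = 358 mm. φR_n = 0.75 × 0.6 × 490 × 8.484 × 358 = 669.7 kN.
Base metal shear (6 mm plate): yield φR_n = 1.0×0.6×345×6×358 = 444.6 kN; rupture φR_n = 0.75×0.6×450×6×358 = 435.0 kN; take 435.0 kN (rupture).
Governing: min(669.7, 435.0) = 435.0 kN → base-metal shear.

435.0 kN (base-metal shear governs)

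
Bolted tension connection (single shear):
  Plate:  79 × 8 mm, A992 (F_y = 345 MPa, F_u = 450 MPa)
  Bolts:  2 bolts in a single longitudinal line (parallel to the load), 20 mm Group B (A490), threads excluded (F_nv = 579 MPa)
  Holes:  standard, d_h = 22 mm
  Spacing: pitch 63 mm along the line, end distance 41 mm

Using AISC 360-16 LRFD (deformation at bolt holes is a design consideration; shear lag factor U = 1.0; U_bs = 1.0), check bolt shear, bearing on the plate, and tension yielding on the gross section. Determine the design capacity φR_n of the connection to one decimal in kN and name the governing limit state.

Bolt shear: A_b = π(20)²/4 = 314.16 mm². φR_n = 0.75 × 579 × 314.16 × 2 × 1 = 272.8 kN.
Bearing (8 mm plate, F_u = 450 MPa): end bolts L_c = 41 − 22/2 = 30, R_n = min(1.2×30×8×450, 2.4×20×8×450) = 129.6 kN/bolt; interior L_c = 63 − 22 = 41, R_n = 172.8 kN/bolt. φR_n = 0.75 × (1×129.6 + 1×172.8) = 226.8 kN.
Tension yield (gross): A_g = 79×8 = 632 mm². φR_n = 0.90 × 345 × 632 = 196.2 kN.
Governing: min(272.8, 226.8, 196.2) = 196.2 kN → gross-section yield.

196.2 kN (gross-section yield governs)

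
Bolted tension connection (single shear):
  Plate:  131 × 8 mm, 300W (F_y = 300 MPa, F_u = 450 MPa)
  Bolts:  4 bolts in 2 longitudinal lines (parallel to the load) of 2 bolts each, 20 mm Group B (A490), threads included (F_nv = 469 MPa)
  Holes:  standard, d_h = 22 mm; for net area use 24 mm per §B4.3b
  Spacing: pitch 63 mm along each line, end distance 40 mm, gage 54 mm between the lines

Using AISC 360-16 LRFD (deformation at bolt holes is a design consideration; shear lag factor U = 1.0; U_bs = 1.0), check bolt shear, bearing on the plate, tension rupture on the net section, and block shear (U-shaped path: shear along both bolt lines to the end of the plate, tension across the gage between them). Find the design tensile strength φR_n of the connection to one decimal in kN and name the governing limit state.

Bolt shear: A_b = π(20)²/4 = 314.16 mm². φR_n = 0.75 × 469 × 314.16 × 4 × 1 = 442.0 kN.
Bearing (8 mm plate, F_u = 450 MPa): end bolts L_c = 40 − 22/2 = 29, R_n = min(1.2×29×8×450, 2.4×20×8×450) = 125.28 kN/bolt; interior L_c = 63 − 22 = 41, R_n = 172.8 kN/bolt. φR_n = 0.75 × (2×125.28 + 2×172.8) = 447.1 kN.
Tension rupture (net): A_n = (131 − 2×24)×8 = 664 mm² (U = 1.0, A_e = A_n). φR_n = 0.75 × 450 × 664 = 224.1 kN.
Block shear: shear path 2×[40+1×63] = 2×103 mm, A_gv = 1648, A_nv = 2×(103 − 1.5×24)×8 = 1072 mm²; tension across gage: (54 − 1×24)×8 = 240 mm². R_n = min(0.6×450×1072, 0.6×300×1648) + 1.0×450×240 = min(289.44, 296.64) + 108 = 397.44 kN. φR_n = 0.75 × 397.44 = 298.1 kN.
Governing: min(442.0, 447.1, 224.1, 298.1) = 224.1 kN → net-section rupture.

224.1 kN (net-section rupture governs)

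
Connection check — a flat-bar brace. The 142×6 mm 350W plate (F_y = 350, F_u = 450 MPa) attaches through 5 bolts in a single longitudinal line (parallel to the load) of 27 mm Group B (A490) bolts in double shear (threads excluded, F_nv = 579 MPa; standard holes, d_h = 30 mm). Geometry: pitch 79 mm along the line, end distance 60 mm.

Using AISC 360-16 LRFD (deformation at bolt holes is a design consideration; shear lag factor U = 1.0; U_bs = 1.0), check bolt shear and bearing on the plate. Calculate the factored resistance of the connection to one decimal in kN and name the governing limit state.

Bolt shear: A_b = π(27)²/4 = 572.56 mm². φR_n = 0.75 × 579 × 572.56 × 5 × 2 = 2486.3 kN.
Bearing (6 mm plate, F_u = 450 MPa): end bolts L_c = 60 − 30/2 = 45, R_n = min(1.2×45×6×450, 2.4×27×6×450) = 145.8 kN/bolt; interior L_c = 79 − 30 = 49, R_n = 158.76 kN/bolt. φR_n = 0.75 × (1×145.8 + 4×158.76) = 585.6 kN.
Governing: min(2486.3, 585.6) = 585.6 kN → bearing.

585.6 kN (bearing governs)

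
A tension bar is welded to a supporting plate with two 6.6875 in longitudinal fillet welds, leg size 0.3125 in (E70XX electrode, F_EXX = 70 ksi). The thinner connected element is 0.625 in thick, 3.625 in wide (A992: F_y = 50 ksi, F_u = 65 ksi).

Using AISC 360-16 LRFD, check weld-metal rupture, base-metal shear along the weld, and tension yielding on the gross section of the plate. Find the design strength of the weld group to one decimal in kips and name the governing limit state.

Weld metal: throat = 0.707×0.3125 = 0.22094 in, L = 2×6.6875 = 13.375 in. φR_n = 0.75 × 0.6 × 70 × 0.22094 × 13.375 = 93.1 kips.
Base metal shear (0.625 in plate): yield φR_n = 1.0×0.6×50×0.625×13.375 = 250.8 kips; rupture φR_n = 0.75×0.6×65×0.625×13.375 = 244.5 kips; take 244.5 kips (rupture).
Tension yield (gross): A_g = 3.625×0.625 = 2.2656 in². φR_n = 0.90 × 50 × 2.2656 = 102.0 kips.
Governing: min(93.1, 244.5, 102.0) = 93.1 kips → weld metal.

93.1 kips (weld metal governs)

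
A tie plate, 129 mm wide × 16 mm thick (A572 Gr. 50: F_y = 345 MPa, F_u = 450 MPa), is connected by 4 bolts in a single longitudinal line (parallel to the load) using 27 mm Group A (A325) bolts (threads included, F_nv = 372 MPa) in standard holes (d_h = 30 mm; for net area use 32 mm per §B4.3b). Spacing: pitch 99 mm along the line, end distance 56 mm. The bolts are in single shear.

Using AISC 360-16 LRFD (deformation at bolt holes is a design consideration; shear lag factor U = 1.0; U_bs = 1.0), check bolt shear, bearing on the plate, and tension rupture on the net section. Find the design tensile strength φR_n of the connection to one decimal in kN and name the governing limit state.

Bolt shear: A_b = π(27)²/4 = 572.56 mm². φR_n = 0.75 × 372 × 572.56 × 4 × 1 = 639.0 kN.
Bearing (16 mm plate, F_u = 450 MPa): end bolts L_c = 56 − 30/2 = 41, R_n = min(1.2×41×16×450, 2.4×27×16×450) = 354.24 kN/bolt; interior L_c = 99 − 30 = 69, R_n = 466.56 kN/bolt. φR_n = 0.75 × (1×354.24 + 3×466.56) = 1315.4 kN.
Tension rupture (net): A_n = (129 − 1×32)×16 = 1552 mm² (U = 1.0, A_e = A_n). φR_n = 0.75 × 450 × 1552 = 523.8 kN.
Governing: min(639.0, 1315.4, 523.8) = 523.8 kN → net-section rupture.

523.8 kN (net-section rupture governs)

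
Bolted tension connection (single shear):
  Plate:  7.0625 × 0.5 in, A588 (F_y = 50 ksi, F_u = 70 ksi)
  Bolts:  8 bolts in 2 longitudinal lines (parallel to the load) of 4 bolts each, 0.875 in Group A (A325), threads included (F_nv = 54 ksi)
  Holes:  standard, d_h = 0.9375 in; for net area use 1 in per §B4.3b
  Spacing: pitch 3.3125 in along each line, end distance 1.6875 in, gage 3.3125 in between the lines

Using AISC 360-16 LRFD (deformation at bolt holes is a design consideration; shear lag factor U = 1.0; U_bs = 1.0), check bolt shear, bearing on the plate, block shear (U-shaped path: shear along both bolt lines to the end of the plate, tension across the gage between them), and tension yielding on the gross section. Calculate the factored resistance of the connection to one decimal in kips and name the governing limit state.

158.9 kips (gross-section yield governs)

Bolt shear: A_b = π(0.875)²/4 = 0.60132 in². φR_n = 0.75 × 54 × 0.60132 × 8 × 1 = 194.8 kips.
Bearing (0.5 in plate, F_u = 70 ksi): end bolts L_c = 1.6875 − 0.9375/2 = 1.21875, R_n = min(1.2×1.21875×0.5×70, 2.4×0.875×0.5×70) = 51.188 kips/bolt; interior L_c = 3.3125 − 0.9375 = 2.375, R_n = 73.5 kips/bolt. φR_n = 0.75 × (2×51.188 + 6×73.5) = 407.5 kips.
Block shear: shear path 2×[1.6875+3×3.3125] = 2×11.625 in, A_gv = 11.625, A_nv = 2×(11.625 − 3.5×1)×0.5 = 8.125 in²; tension across gage: (3.3125 − 1×1)×0.5 = 1.1563 in². R_n = min(0.6×70×8.125, 0.6×50×11.625) + 1.0×70×1.1563 = min(341.25, 348.75) + 80.941 = 422.19 kips. φR_n = 0.75 × 422.19 = 316.6 kips.
Tension yield (gross): A_g = 7.0625×0.5 = 3.5313 in². φR_n = 0.90 × 50 × 3.5313 = 158.9 kips.
Governing: min(194.8, 407.5, 316.6, 158.9) = 158.9 kips → gross-section yield.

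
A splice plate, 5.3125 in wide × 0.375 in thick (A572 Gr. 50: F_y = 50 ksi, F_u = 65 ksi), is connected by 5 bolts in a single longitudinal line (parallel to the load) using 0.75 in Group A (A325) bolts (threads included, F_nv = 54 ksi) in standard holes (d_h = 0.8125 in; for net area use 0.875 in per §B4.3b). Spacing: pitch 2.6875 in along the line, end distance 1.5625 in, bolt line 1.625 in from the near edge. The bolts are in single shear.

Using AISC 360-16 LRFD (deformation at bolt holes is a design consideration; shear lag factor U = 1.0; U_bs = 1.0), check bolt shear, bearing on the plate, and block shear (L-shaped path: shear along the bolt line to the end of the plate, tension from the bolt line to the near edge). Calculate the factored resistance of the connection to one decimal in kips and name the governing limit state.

89.5 kips (bolt shear governs)

Bolt shear: A_b = π(0.75)²/4 = 0.44179 in². φR_n = 0.75 × 54 × 0.44179 × 5 × 1 = 89.5 kips.
Bearing (0.375 in plate, F_u = 65 ksi): end bolts L_c = 1.5625 − 0.8125/2 = 1.15625, R_n = min(1.2×1.15625×0.375×65, 2.4×0.75×0.375×65) = 33.82 kips/bolt; interior L_c = 2.6875 − 0.8125 = 1.875, R_n = 43.875 kips/bolt. φR_n = 0.75 × (1×33.82 + 4×43.875) = 157.0 kips.
Block shear: shear path 1×[1.5625+4×2.6875] = 1×12.3125 in, A_gv = 4.6172, A_nv = 1×(12.3125 − 4.5×0.875)×0.375 = 3.1406 in²; tension to near edge: (1.625 − 0.5×0.875)×0.375 = 0.44531 in². R_n = min(0.6×65×3.1406, 0.6×50×4.6172) + 1.0×65×0.44531 = min(122.48, 138.52) + 28.945 = 151.43 kips. φR_n = 0.75 × 151.43 = 113.6 kips.
Governing: min(89.5, 157.0, 113.6) = 89.5 kips → bolt shear.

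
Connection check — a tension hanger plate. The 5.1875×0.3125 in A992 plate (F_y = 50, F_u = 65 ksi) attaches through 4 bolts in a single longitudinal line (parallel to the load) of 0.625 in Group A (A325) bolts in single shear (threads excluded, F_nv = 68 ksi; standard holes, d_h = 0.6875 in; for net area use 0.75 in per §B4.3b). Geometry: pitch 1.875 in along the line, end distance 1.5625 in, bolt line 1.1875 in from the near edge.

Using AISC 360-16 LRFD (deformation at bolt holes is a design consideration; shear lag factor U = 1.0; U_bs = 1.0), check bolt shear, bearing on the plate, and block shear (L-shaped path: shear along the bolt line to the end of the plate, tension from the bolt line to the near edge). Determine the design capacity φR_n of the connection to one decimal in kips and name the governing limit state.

Bolt shear: A_b = π(0.625)²/4 = 0.3068 in². φR_n = 0.75 × 68 × 0.3068 × 4 × 1 = 62.6 kips.
Bearing (0.3125 in plate, F_u = 65 ksi): end bolts L_c = 1.5625 − 0.6875/2 = 1.21875, R_n = min(1.2×1.21875×0.3125×65, 2.4×0.625×0.3125×65) = 29.707 kips/bolt; interior L_c = 1.875 − 0.6875 = 1.1875, R_n = 28.945 kips/bolt. φR_n = 0.75 × (1×29.707 + 3×28.945) = 87.4 kips.
Block shear: shear path 1×[1.5625+3×1.875] = 1×7.1875 in, A_gv = 2.2461, A_nv = 1×(7.1875 − 3.5×0.75)×0.3125 = 1.4258 in²; tension to near edge: (1.1875 − 0.5×0.75)×0.3125 = 0.25391 in². R_n = min(0.6×65×1.4258, 0.6×50×2.2461) + 1.0×65×0.25391 = min(55.606, 67.383) + 16.504 = 72.11 kips. φR_n = 0.75 × 72.11 = 54.1 kips.
Governing: min(62.6, 87.4, 54.1) = 54.1 kips → block shear.

54.1 kips (block shear governs)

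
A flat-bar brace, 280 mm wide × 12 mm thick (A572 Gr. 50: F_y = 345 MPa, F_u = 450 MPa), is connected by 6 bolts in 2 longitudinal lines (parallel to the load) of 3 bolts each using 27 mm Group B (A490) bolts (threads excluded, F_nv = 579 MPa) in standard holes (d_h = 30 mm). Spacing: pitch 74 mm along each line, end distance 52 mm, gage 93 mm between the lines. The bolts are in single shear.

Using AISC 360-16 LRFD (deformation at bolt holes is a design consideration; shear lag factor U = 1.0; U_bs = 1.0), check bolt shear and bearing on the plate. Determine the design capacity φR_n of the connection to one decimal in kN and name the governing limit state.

1215.0 kN (bearing governs)

Bolt shear: A_b = π(27)²/4 = 572.56 mm². φR_n = 0.75 × 579 × 572.56 × 6 × 1 = 1491.8 kN.
Bearing (12 mm plate, F_u = 450 MPa): end bolts L_c = 52 − 30/2 = 37, R_n = min(1.2×37×12×450, 2.4×27×12×450) = 239.76 kN/bolt; interior L_c = 74 − 30 = 44, R_n = 285.12 kN/bolt. φR_n = 0.75 × (2×239.76 + 4×285.12) = 1215.0 kN.
Governing: min(1491.8, 1215.0) = 1215.0 kN → bearing.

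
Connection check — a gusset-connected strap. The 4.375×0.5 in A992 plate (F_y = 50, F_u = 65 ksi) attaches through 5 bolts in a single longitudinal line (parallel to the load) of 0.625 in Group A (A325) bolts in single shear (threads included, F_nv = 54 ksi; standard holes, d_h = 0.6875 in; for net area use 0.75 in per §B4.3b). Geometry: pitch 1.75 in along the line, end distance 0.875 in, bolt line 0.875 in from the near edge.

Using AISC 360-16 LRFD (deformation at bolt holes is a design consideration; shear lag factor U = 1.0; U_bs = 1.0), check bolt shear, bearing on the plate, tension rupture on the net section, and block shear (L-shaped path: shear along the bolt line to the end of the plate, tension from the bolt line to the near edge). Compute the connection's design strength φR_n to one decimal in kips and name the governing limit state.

62.1 kips (bolt shear governs)

Bolt shear: A_b = π(0.625)²/4 = 0.3068 in². φR_n = 0.75 × 54 × 0.3068 × 5 × 1 = 62.1 kips.
Bearing (0.5 in plate, F_u = 65 ksi): end bolts L_c = 0.875 − 0.6875/2 = 0.53125, R_n = min(1.2×0.53125×0.5×65, 2.4×0.625×0.5×65) = 20.719 kips/bolt; interior L_c = 1.75 − 0.6875 = 1.0625, R_n = 41.438 kips/bolt. φR_n = 0.75 × (1×20.719 + 4×41.438) = 139.9 kips.
Tension rupture (net): A_n = (4.375 − 1×0.75)×0.5 = 1.8125 in² (U = 1.0, A_e = A_n). φR_n = 0.75 × 65 × 1.8125 = 88.4 kips.
Block shear: shear path 1×[0.875+4×1.75] = 1×7.875 in, A_gv = 3.9375, A_nv = 1×(7.875 − 4.5×0.75)×0.5 = 2.25 in²; tension to near edge: (0.875 − 0.5×0.75)×0.5 = 0.25 in². R_n = min(0.6×65×2.25, 0.6×50×3.9375) + 1.0×65×0.25 = min(87.75, 118.13) + 16.25 = 104 kips. φR_n = 0.75 × 104 = 78.0 kips.
Governing: min(62.1, 139.9, 88.4, 78.0) = 62.1 kips → bolt shear.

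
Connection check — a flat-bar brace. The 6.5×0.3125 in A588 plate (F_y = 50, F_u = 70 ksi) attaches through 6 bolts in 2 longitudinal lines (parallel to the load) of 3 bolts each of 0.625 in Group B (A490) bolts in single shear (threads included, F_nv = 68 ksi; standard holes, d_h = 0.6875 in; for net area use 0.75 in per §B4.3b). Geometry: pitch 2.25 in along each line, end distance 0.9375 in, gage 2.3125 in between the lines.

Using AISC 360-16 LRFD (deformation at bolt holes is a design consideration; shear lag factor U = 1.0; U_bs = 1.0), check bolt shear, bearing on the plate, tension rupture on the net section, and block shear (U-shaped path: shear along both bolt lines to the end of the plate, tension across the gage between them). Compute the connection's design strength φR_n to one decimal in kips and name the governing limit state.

Bolt shear: A_b = π(0.625)²/4 = 0.3068 in². φR_n = 0.75 × 68 × 0.3068 × 6 × 1 = 93.9 kips.
Bearing (0.3125 in plate, F_u = 70 ksi): end bolts L_c = 0.9375 − 0.6875/2 = 0.59375, R_n = min(1.2×0.59375×0.3125×70, 2.4×0.625×0.3125×70) = 15.586 kips/bolt; interior L_c = 2.25 − 0.6875 = 1.5625, R_n = 32.813 kips/bolt. φR_n = 0.75 × (2×15.586 + 4×32.813) = 121.8 kips.
Tension rupture (net): A_n = (6.5 − 2×0.75)×0.3125 = 1.5625 in² (U = 1.0, A_e = A_n). φR_n = 0.75 × 70 × 1.5625 = 82.0 kips.
Block shear: shear path 2×[0.9375+2×2.25] = 2×5.4375 in, A_gv = 3.3984, A_nv = 2×(5.4375 − 2.5×0.75)×0.3125 = 2.2266 in²; tension across gage: (2.3125 − 1×0.75)×0.3125 = 0.48828 in². R_n = min(0.6×70×2.2266, 0.6×50×3.3984) + 1.0×70×0.48828 = min(93.517, 101.95) + 34.18 = 127.7 kips. φR_n = 0.75 × 127.7 = 95.8 kips.
Governing: min(93.9, 121.8, 82.0, 95.8) = 82.0 kips → net-section rupture.

82.0 kips (net-section rupture governs)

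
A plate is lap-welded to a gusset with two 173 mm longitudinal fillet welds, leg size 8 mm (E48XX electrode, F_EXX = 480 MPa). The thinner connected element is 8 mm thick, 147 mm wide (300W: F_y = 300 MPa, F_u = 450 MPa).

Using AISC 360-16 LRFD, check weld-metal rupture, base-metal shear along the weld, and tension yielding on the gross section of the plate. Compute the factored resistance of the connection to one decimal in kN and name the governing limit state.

Weld metal: throat = 0.707×8 = 5.656 mm, L = 2×173 = 346 mm. φR_n = 0.75 × 0.6 × 480 × 5.656 × 346 = 422.7 kN.
Base metal shear (8 mm plate): yield φR_n = 1.0×0.6×300×8×346 = 498.2 kN; rupture φR_n = 0.75×0.6×450×8×346 = 560.5 kN; take 498.2 kN (yield).
Tension yield (gross): A_g = 147×8 = 1176 mm². φR_n = 0.90 × 300 × 1176 = 317.5 kN.
Governing: min(422.7, 498.2, 317.5) = 317.5 kN → gross-section yield.

317.5 kN (gross-section yield governs)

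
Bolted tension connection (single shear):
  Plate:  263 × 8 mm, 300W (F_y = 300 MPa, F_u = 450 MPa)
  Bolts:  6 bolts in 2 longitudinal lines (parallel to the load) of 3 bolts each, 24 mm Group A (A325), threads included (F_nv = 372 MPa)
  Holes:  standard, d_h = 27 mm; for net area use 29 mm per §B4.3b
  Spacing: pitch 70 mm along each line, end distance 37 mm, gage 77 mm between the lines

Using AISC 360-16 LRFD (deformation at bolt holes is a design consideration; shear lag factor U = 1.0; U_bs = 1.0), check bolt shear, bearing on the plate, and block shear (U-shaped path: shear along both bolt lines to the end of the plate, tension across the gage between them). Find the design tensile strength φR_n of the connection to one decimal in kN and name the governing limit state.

468.2 kN (block shear governs)

Bolt shear: A_b = π(24)²/4 = 452.39 mm². φR_n = 0.75 × 372 × 452.39 × 6 × 1 = 757.3 kN.
Bearing (8 mm plate, F_u = 450 MPa): end bolts L_c = 37 − 27/2 = 23.5, R_n = min(1.2×23.5×8×450, 2.4×24×8×450) = 101.52 kN/bolt; interior L_c = 70 − 27 = 43, R_n = 185.76 kN/bolt. φR_n = 0.75 × (2×101.52 + 4×185.76) = 709.6 kN.
Block shear: shear path 2×[37+2×70] = 2×177 mm, A_gv = 2832, A_nv = 2×(177 − 2.5×29)×8 = 1672 mm²; tension across gage: (77 − 1×29)×8 = 384 mm². R_n = min(0.6×450×1672, 0.6×300×2832) + 1.0×450×384 = min(451.44, 509.76) + 172.8 = 624.24 kN. φR_n = 0.75 × 624.24 = 468.2 kN.
Governing: min(757.3, 709.6, 468.2) = 468.2 kN → block shear.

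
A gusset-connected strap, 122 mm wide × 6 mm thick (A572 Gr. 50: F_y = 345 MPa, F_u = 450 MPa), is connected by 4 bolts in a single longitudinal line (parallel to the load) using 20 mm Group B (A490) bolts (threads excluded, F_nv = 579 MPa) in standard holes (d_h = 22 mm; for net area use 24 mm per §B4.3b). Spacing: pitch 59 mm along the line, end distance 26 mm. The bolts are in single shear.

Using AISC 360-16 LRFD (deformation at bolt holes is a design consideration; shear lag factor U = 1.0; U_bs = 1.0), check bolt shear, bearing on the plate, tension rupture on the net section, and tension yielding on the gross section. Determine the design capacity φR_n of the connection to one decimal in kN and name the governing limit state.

Bolt shear: A_b = π(20)²/4 = 314.16 mm². φR_n = 0.75 × 579 × 314.16 × 4 × 1 = 545.7 kN.
Bearing (6 mm plate, F_u = 450 MPa): end bolts L_c = 26 − 22/2 = 15, R_n = min(1.2×15×6×450, 2.4×20×6×450) = 48.6 kN/bolt; interior L_c = 59 − 22 = 37, R_n = 119.88 kN/bolt. φR_n = 0.75 × (1×48.6 + 3×119.88) = 306.2 kN.
Tension rupture (net): A_n = (122 − 1×24)×6 = 588 mm² (U = 1.0, A_e = A_n). φR_n = 0.75 × 450 × 588 = 198.5 kN.
Tension yield (gross): A_g = 122×6 = 732 mm². φR_n = 0.90 × 345 × 732 = 227.3 kN.
Governing: min(545.7, 306.2, 198.5, 227.3) = 198.5 kN → net-section rupture.

198.5 kN (net-section rupture governs)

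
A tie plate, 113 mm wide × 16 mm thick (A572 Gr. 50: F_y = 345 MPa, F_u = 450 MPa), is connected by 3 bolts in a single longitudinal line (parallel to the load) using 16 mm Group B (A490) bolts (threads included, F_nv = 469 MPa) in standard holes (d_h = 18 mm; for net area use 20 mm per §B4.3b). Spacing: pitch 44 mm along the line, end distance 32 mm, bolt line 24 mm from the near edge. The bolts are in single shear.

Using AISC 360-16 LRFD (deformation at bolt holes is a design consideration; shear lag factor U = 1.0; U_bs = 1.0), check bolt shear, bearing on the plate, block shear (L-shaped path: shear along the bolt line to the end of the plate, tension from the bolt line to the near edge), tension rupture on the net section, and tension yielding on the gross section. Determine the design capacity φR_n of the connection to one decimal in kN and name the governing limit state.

Bolt shear: A_b = π(16)²/4 = 201.06 mm². φR_n = 0.75 × 469 × 201.06 × 3 × 1 = 212.2 kN.
Bearing (16 mm plate, F_u = 450 MPa): end bolts L_c = 32 − 18/2 = 23, R_n = min(1.2×23×16×450, 2.4×16×16×450) = 198.72 kN/bolt; interior L_c = 44 − 18 = 26, R_n = 224.64 kN/bolt. φR_n = 0.75 × (1×198.72 + 2×224.64) = 486.0 kN.
Block shear: shear path 1×[32+2×44] = 1×120 mm, A_gv = 1920, A_nv = 1×(120 − 2.5×20)×16 = 1120 mm²; tension to near edge: (24 − 0.5×20)×16 = 224 mm². R_n = min(0.6×450×1120, 0.6×345×1920) + 1.0×450×224 = min(302.4, 397.44) + 100.8 = 403.2 kN. φR_n = 0.75 × 403.2 = 302.4 kN.
Tension rupture (net): A_n = (113 − 1×20)×16 = 1488 mm² (U = 1.0, A_e = A_n). φR_n = 0.75 × 450 × 1488 = 502.2 kN.
Tension yield (gross): A_g = 113×16 = 1808 mm². φR_n = 0.90 × 345 × 1808 = 561.4 kN.
Governing: min(212.2, 486.0, 302.4, 502.2, 561.4) = 212.2 kN → bolt shear.

212.2 kN (bolt shear governs)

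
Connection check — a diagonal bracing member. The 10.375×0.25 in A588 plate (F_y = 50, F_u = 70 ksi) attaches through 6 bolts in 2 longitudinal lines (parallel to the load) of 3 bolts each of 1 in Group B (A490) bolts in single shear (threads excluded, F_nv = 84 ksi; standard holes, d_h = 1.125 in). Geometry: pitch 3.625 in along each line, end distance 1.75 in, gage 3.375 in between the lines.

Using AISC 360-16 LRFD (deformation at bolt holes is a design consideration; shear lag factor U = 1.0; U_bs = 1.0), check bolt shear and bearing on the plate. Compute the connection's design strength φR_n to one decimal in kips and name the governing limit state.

163.4 kips (bearing governs)

Bolt shear: A_b = π(1)²/4 = 0.7854 in². φR_n = 0.75 × 84 × 0.7854 × 6 × 1 = 296.9 kips.
Bearing (0.25 in plate, F_u = 70 ksi): end bolts L_c = 1.75 − 1.125/2 = 1.1875, R_n = min(1.2×1.1875×0.25×70, 2.4×1×0.25×70) = 24.938 kips/bolt; interior L_c = 3.625 − 1.125 = 2.5, R_n = 42 kips/bolt. φR_n = 0.75 × (2×24.938 + 4×42) = 163.4 kips.
Governing: min(296.9, 163.4) = 163.4 kips → bearing.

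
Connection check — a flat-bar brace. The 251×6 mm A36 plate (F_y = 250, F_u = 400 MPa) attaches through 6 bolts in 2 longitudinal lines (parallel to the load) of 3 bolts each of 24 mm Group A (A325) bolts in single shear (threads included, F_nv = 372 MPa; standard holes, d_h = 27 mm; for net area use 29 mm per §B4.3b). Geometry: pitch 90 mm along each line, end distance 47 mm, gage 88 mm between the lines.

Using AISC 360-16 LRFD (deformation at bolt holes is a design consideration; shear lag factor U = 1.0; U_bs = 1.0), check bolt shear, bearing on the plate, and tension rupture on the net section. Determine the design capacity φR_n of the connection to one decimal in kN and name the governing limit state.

347.4 kN (net-section rupture governs)

Bolt shear: A_b = π(24)²/4 = 452.39 mm². φR_n = 0.75 × 372 × 452.39 × 6 × 1 = 757.3 kN.
Bearing (6 mm plate, F_u = 400 MPa): end bolts L_c = 47 − 27/2 = 33.5, R_n = min(1.2×33.5×6×400, 2.4×24×6×400) = 96.48 kN/bolt; interior L_c = 90 − 27 = 63, R_n = 138.24 kN/bolt. φR_n = 0.75 × (2×96.48 + 4×138.24) = 559.4 kN.
Tension rupture (net): A_n = (251 − 2×29)×6 = 1158 mm² (U = 1.0, A_e = A_n). φR_n = 0.75 × 400 × 1158 = 347.4 kN.
Governing: min(757.3, 559.4, 347.4) = 347.4 kN → net-section rupture.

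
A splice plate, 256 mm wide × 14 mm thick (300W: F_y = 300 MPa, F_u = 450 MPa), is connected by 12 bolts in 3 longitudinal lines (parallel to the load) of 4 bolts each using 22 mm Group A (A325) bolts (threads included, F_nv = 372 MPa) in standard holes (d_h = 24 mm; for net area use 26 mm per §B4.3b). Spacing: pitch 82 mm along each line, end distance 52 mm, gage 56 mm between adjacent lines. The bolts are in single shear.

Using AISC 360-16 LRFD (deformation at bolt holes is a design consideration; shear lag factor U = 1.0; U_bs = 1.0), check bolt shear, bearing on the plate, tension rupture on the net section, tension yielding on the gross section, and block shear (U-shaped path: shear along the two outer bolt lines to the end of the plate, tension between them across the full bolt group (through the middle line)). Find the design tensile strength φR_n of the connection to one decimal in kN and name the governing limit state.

Bolt shear: A_b = π(22)²/4 = 380.13 mm². φR_n = 0.75 × 372 × 380.13 × 12 × 1 = 1272.7 kN.
Bearing (14 mm plate, F_u = 450 MPa): end bolts L_c = 52 − 24/2 = 40, R_n = min(1.2×40×14×450, 2.4×22×14×450) = 302.4 kN/bolt; interior L_c = 82 − 24 = 58, R_n = 332.64 kN/bolt. φR_n = 0.75 × (3×302.4 + 9×332.64) = 2925.7 kN.
Tension rupture (net): A_n = (256 − 3×26)×14 = 2492 mm² (U = 1.0, A_e = A_n). φR_n = 0.75 × 450 × 2492 = 841.1 kN.
Tension yield (gross): A_g = 256×14 = 3584 mm². φR_n = 0.90 × 300 × 3584 = 967.7 kN.
Block shear: shear path 2×[52+3×82] = 2×298 mm, A_gv = 8344, A_nv = 2×(298 − 3.5×26)×14 = 5796 mm²; tension across gage: (112 − 2×26)×14 = 840 mm². R_n = min(0.6×450×5796, 0.6×300×8344) + 1.0×450×840 = min(1564.9, 1501.9) + 378 = 1879.9 kN. φR_n = 0.75 × 1879.9 = 1409.9 kN.
Governing: min(1272.7, 2925.7, 841.1, 967.7, 1409.9) = 841.1 kN → net-section rupture.

841.1 kN (net-section rupture governs)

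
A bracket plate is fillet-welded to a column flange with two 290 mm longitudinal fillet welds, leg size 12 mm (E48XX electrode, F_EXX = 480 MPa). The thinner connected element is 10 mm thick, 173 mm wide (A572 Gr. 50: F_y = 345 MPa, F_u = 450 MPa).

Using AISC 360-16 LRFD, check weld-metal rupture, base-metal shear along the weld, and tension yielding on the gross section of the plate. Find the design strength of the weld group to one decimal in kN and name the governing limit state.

537.2 kN (gross-section yield governs)

Weld metal: throat = 0.707×12 = 8.484 mm, L = 2×290 = 580 mm. φR_n = 0.75 × 0.6 × 480 × 8.484 × 580 = 1062.9 kN.
Base metal shear (10 mm plate): yield φR_n = 1.0×0.6×345×10×580 = 1200.6 kN; rupture φR_n = 0.75×0.6×450×10×580 = 1174.5 kN; take 1174.5 kN (rupture).
Tension yield (gross): A_g = 173×10 = 1730 mm². φR_n = 0.90 × 345 × 1730 = 537.2 kN.
Governing: min(1062.9, 1174.5, 537.2) = 537.2 kN → gross-section yield.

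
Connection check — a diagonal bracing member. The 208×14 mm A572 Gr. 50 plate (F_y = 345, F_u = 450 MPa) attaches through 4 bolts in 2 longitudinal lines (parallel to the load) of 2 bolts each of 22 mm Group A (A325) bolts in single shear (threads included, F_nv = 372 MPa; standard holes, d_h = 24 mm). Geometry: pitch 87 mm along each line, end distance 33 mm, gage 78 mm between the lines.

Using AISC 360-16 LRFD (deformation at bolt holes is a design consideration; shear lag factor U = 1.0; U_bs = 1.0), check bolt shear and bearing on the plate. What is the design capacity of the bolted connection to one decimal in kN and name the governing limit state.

Bolt shear: A_b = π(22)²/4 = 380.13 mm². φR_n = 0.75 × 372 × 380.13 × 4 × 1 = 424.2 kN.
Bearing (14 mm plate, F_u = 450 MPa): end bolts L_c = 33 − 24/2 = 21, R_n = min(1.2×21×14×450, 2.4×22×14×450) = 158.76 kN/bolt; interior L_c = 87 − 24 = 63, R_n = 332.64 kN/bolt. φR_n = 0.75 × (2×158.76 + 2×332.64) = 737.1 kN.
Governing: min(424.2, 737.1) = 424.2 kN → bolt shear.

424.2 kN (bolt shear governs)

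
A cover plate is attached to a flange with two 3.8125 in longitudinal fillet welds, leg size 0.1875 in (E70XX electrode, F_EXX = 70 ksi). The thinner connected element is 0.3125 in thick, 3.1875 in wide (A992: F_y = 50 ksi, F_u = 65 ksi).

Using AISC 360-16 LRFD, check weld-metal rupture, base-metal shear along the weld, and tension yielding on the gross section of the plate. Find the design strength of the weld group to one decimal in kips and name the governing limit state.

31.8 kips (weld metal governs)

Weld metal: throat = 0.707×0.1875 = 0.13256 in, L = 2×3.8125 = 7.625 in. φR_n = 0.75 × 0.6 × 70 × 0.13256 × 7.625 = 31.8 kips.
Base metal shear (0.3125 in plate): yield φR_n = 1.0×0.6×50×0.3125×7.625 = 71.5 kips; rupture φR_n = 0.75×0.6×65×0.3125×7.625 = 69.7 kips; take 69.7 kips (rupture).
Tension yield (gross): A_g = 3.1875×0.3125 = 0.99609 in². φR_n = 0.90 × 50 × 0.99609 = 44.8 kips.
Governing: min(31.8, 69.7, 44.8) = 31.8 kips → weld metal.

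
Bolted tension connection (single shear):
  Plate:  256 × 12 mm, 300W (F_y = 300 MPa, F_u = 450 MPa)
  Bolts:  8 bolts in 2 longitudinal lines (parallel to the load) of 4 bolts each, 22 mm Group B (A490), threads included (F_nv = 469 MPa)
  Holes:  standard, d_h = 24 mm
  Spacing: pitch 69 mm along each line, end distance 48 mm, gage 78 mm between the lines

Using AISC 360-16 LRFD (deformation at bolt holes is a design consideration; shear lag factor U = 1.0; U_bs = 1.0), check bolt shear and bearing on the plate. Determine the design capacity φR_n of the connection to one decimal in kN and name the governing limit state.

Bolt shear: A_b = π(22)²/4 = 380.13 mm². φR_n = 0.75 × 469 × 380.13 × 8 × 1 = 1069.7 kN.
Bearing (12 mm plate, F_u = 450 MPa): end bolts L_c = 48 − 24/2 = 36, R_n = min(1.2×36×12×450, 2.4×22×12×450) = 233.28 kN/bolt; interior L_c = 69 − 24 = 45, R_n = 285.12 kN/bolt. φR_n = 0.75 × (2×233.28 + 6×285.12) = 1633.0 kN.
Governing: min(1069.7, 1633.0) = 1069.7 kN → bolt shear.

1069.7 kN (bolt shear governs)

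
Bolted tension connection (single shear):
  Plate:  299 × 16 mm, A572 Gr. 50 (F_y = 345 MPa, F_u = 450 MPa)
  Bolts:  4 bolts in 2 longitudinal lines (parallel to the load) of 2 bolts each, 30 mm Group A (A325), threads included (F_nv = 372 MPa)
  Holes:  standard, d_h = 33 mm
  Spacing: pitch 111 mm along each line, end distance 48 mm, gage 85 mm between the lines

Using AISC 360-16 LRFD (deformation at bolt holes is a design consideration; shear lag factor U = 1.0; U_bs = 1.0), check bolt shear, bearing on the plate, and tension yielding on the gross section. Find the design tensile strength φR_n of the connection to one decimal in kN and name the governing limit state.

788.9 kN (bolt shear governs)

Bolt shear: A_b = π(30)²/4 = 706.86 mm². φR_n = 0.75 × 372 × 706.86 × 4 × 1 = 788.9 kN.
Bearing (16 mm plate, F_u = 450 MPa): end bolts L_c = 48 − 33/2 = 31.5, R_n = min(1.2×31.5×16×450, 2.4×30×16×450) = 272.16 kN/bolt; interior L_c = 111 − 33 = 78, R_n = 518.4 kN/bolt. φR_n = 0.75 × (2×272.16 + 2×518.4) = 1185.8 kN.
Tension yield (gross): A_g = 299×16 = 4784 mm². φR_n = 0.90 × 345 × 4784 = 1485.4 kN.
Governing: min(788.9, 1185.8, 1485.4) = 788.9 kN → bolt shear.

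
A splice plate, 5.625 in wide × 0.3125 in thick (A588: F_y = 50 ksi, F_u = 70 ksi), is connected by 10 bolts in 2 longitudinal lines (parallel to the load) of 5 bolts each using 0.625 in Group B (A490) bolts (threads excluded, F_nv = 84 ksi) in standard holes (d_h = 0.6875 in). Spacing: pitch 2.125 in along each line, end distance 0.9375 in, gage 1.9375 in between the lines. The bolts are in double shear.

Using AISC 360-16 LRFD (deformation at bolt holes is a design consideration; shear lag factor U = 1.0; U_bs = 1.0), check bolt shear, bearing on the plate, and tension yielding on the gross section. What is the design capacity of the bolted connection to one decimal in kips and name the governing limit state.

79.1 kips (gross-section yield governs)

Bolt shear: A_b = π(0.625)²/4 = 0.3068 in². φR_n = 0.75 × 84 × 0.3068 × 10 × 2 = 386.6 kips.
Bearing (0.3125 in plate, F_u = 70 ksi): end bolts L_c = 0.9375 − 0.6875/2 = 0.59375, R_n = min(1.2×0.59375×0.3125×70, 2.4×0.625×0.3125×70) = 15.586 kips/bolt; interior L_c = 2.125 − 0.6875 = 1.4375, R_n = 32.813 kips/bolt. φR_n = 0.75 × (2×15.586 + 8×32.813) = 220.3 kips.
Tension yield (gross): A_g = 5.625×0.3125 = 1.7578 in². φR_n = 0.90 × 50 × 1.7578 = 79.1 kips.
Governing: min(386.6, 220.3, 79.1) = 79.1 kips → gross-section yield.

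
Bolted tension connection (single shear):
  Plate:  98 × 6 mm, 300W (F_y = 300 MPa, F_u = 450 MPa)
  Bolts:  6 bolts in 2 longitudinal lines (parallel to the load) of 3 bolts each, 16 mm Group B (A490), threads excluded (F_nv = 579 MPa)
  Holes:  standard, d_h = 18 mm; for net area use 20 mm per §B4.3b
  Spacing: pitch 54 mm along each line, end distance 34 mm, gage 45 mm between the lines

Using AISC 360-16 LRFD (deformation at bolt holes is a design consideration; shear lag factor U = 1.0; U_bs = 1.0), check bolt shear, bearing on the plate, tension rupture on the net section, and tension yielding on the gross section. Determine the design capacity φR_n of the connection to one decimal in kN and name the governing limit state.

117.5 kN (net-section rupture governs)

Bolt shear: A_b = π(16)²/4 = 201.06 mm². φR_n = 0.75 × 579 × 201.06 × 6 × 1 = 523.9 kN.
Bearing (6 mm plate, F_u = 450 MPa): end bolts L_c = 34 − 18/2 = 25, R_n = min(1.2×25×6×450, 2.4×16×6×450) = 81 kN/bolt; interior L_c = 54 − 18 = 36, R_n = 103.68 kN/bolt. φR_n = 0.75 × (2×81 + 4×103.68) = 432.5 kN.
Tension rupture (net): A_n = (98 − 2×20)×6 = 348 mm² (U = 1.0, A_e = A_n). φR_n = 0.75 × 450 × 348 = 117.5 kN.
Tension yield (gross): A_g = 98×6 = 588 mm². φR_n = 0.90 × 300 × 588 = 158.8 kN.
Governing: min(523.9, 432.5, 117.5, 158.8) = 117.5 kN → net-section rupture.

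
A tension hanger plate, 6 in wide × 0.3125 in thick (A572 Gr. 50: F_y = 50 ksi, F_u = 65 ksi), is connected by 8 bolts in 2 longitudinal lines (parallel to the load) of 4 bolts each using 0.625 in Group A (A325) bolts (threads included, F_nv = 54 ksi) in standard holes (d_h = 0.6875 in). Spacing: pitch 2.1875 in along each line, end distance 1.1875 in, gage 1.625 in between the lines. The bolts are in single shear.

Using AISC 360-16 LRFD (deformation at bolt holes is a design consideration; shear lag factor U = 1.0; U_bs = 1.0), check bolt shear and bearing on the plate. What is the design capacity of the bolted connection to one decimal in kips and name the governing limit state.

99.4 kips (bolt shear governs)

Bolt shear: A_b = π(0.625)²/4 = 0.3068 in². φR_n = 0.75 × 54 × 0.3068 × 8 × 1 = 99.4 kips.
Bearing (0.3125 in plate, F_u = 65 ksi): end bolts L_c = 1.1875 − 0.6875/2 = 0.84375, R_n = min(1.2×0.84375×0.3125×65, 2.4×0.625×0.3125×65) = 20.566 kips/bolt; interior L_c = 2.1875 − 0.6875 = 1.5, R_n = 30.469 kips/bolt. φR_n = 0.75 × (2×20.566 + 6×30.469) = 168.0 kips.
Governing: min(99.4, 168.0) = 99.4 kips → bolt shear.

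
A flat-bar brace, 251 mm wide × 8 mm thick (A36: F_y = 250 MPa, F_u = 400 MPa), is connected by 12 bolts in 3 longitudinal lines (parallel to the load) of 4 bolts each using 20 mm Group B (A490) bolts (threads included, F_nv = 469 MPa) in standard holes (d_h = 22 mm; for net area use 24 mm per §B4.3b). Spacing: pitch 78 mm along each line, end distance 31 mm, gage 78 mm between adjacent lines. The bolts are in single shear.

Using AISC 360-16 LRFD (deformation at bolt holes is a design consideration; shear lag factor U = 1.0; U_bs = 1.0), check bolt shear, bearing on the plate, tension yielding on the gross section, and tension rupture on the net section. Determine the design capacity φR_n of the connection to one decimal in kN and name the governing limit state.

Bolt shear: A_b = π(20)²/4 = 314.16 mm². φR_n = 0.75 × 469 × 314.16 × 12 × 1 = 1326.1 kN.
Bearing (8 mm plate, F_u = 400 MPa): end bolts L_c = 31 − 22/2 = 20, R_n = min(1.2×20×8×400, 2.4×20×8×400) = 76.8 kN/bolt; interior L_c = 78 − 22 = 56, R_n = 153.6 kN/bolt. φR_n = 0.75 × (3×76.8 + 9×153.6) = 1209.6 kN.
Tension yield (gross): A_g = 251×8 = 2008 mm². φR_n = 0.90 × 250 × 2008 = 451.8 kN.
Tension rupture (net): A_n = (251 − 3×24)×8 = 1432 mm² (U = 1.0, A_e = A_n). φR_n = 0.75 × 400 × 1432 = 429.6 kN.
Governing: min(1326.1, 1209.6, 451.8, 429.6) = 429.6 kN → net-section rupture.

429.6 kN (net-section rupture governs)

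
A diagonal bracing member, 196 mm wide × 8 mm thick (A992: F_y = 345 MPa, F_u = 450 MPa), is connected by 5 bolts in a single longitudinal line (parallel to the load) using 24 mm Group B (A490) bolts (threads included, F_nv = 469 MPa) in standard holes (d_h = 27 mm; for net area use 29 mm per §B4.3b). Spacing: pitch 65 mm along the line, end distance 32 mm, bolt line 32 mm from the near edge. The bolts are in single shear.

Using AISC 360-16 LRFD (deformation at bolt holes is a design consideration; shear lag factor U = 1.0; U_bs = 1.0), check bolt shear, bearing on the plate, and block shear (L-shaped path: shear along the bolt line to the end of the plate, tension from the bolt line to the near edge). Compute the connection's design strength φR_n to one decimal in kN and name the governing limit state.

Bolt shear: A_b = π(24)²/4 = 452.39 mm². φR_n = 0.75 × 469 × 452.39 × 5 × 1 = 795.6 kN.
Bearing (8 mm plate, F_u = 450 MPa): end bolts L_c = 32 − 27/2 = 18.5, R_n = min(1.2×18.5×8×450, 2.4×24×8×450) = 79.92 kN/bolt; interior L_c = 65 − 27 = 38, R_n = 164.16 kN/bolt. φR_n = 0.75 × (1×79.92 + 4×164.16) = 552.4 kN.
Block shear: shear path 1×[32+4×65] = 1×292 mm, A_gv = 2336, A_nv = 1×(292 − 4.5×29)×8 = 1292 mm²; tension to near edge: (32 − 0.5×29)×8 = 140 mm². R_n = min(0.6×450×1292, 0.6×345×2336) + 1.0×450×140 = min(348.84, 483.55) + 63 = 411.84 kN. φR_n = 0.75 × 411.84 = 308.9 kN.
Governing: min(795.6, 552.4, 308.9) = 308.9 kN → block shear.

308.9 kN (block shear governs)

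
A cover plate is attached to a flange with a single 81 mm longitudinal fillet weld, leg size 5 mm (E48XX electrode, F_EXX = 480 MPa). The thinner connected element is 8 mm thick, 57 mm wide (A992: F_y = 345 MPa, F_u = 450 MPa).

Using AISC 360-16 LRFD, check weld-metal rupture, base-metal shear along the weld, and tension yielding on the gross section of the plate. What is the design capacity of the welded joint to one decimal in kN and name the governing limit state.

61.8 kN (weld metal governs)

Weld metal: throat = 0.707×5 = 3.535 mm, L = 81 mm. φR_n = 0.75 × 0.6 × 480 × 3.535 × 81 = 61.8 kN.
Base metal shear (8 mm plate): yield φR_n = 1.0×0.6×345×8×81 = 134.1 kN; rupture φR_n = 0.75×0.6×450×8×81 = 131.2 kN; take 131.2 kN (rupture).
Tension yield (gross): A_g = 57×8 = 456 mm². φR_n = 0.90 × 345 × 456 = 141.6 kN.
Governing: min(61.8, 131.2, 141.6) = 61.8 kN → weld metal.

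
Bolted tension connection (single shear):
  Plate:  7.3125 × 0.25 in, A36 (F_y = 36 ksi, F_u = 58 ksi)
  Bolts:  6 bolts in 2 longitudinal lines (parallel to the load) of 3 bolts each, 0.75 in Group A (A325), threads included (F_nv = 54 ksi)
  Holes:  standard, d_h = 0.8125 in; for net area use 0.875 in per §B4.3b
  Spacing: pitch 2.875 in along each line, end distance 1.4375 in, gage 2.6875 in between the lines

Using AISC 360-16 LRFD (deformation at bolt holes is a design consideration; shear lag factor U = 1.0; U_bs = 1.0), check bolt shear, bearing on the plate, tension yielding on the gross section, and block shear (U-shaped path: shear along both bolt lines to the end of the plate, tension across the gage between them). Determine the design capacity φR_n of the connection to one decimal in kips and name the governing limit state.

Bolt shear: A_b = π(0.75)²/4 = 0.44179 in². φR_n = 0.75 × 54 × 0.44179 × 6 × 1 = 107.4 kips.
Bearing (0.25 in plate, F_u = 58 ksi): end bolts L_c = 1.4375 − 0.8125/2 = 1.03125, R_n = min(1.2×1.03125×0.25×58, 2.4×0.75×0.25×58) = 17.944 kips/bolt; interior L_c = 2.875 − 0.8125 = 2.0625, R_n = 26.1 kips/bolt. φR_n = 0.75 × (2×17.944 + 4×26.1) = 105.2 kips.
Tension yield (gross): A_g = 7.3125×0.25 = 1.8281 in². φR_n = 0.90 × 36 × 1.8281 = 59.2 kips.
Block shear: shear path 2×[1.4375+2×2.875] = 2×7.1875 in, A_gv = 3.5938, A_nv = 2×(7.1875 − 2.5×0.875)×0.25 = 2.5 in²; tension across gage: (2.6875 − 1×0.875)×0.25 = 0.45313 in². R_n = min(0.6×58×2.5, 0.6×36×3.5938) + 1.0×58×0.45313 = min(87, 77.626) + 26.282 = 103.91 kips. φR_n = 0.75 × 103.91 = 77.9 kips.
Governing: min(107.4, 105.2, 59.2, 77.9) = 59.2 kips → gross-section yield.

59.2 kips (gross-section yield governs)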